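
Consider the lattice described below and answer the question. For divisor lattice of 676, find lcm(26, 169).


In a divisor lattice, join = lcm (least common multiple).
Compute lcm iteratively: start with first element, then lcm(current, next).
Elements: [26, 169]
lcm(26,169) = 338
Final lcm = 338


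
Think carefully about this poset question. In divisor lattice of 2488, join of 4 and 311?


In a divisor lattice, join = lcm (least common multiple).
gcd(4,311) = 1
lcm(4,311) = 4*311/gcd = 1244/1 = 1244


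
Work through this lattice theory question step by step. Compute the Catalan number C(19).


C(n) = C(2n, n) / (n+1).
C(38, 19) = 35345263800
C(19) = 35345263800 / 20 = 1767263190


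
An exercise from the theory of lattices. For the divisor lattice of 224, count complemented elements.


An element a is complemented if some b has a meet b = bottom, a join b = top.
a is complemented iff gcd(a, n/a)=1, i.e. a is a unitary divisor of 224.
Complemented elements: 1, 7, 32, 224
Count: 4


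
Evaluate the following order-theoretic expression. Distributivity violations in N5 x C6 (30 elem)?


Distributive law: a ^ (b v c) = (a ^ b) v (a ^ c).
Check all 30^3 = 27000 ordered triples (a,b,c).
  e.g. a=(b,0), b=(a,0), c=(c,0): lhs=(b,0) != rhs=(a,0)
  e.g. a=(b,0), b=(a,0), c=(c,1): lhs=(b,0) != rhs=(a,0)
Total violating triples: 432


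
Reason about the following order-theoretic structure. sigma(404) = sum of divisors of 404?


sigma(n) = sum of divisors.
Divisors of 404: [1, 2, 4, 101, 202, 404]
Sum = 714


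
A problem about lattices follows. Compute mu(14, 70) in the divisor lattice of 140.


In a divisor lattice, mu(a,b) = mu(b/a) where mu is the classical Mobius function.
b/a = 70/14 = 5
Prime factorization of 5: primes [5]
5 is squarefree with 1 prime factor(s), so mu(5) = (-1)^1 = -1


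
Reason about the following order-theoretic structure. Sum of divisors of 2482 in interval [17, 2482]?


Interval [17,2482] in divisors of 2482: [17, 34, 1241, 2482]
Sum = 3774


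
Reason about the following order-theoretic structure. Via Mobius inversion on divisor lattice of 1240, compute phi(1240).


phi(n) = n * prod_{p|n} (1 - 1/p).
Prime divisors of 1240: [2, 5, 31]
phi(1240) = 1240 * (1 - 1/2) * (1 - 1/5) * (1 - 1/31)
phi(1240) = 480


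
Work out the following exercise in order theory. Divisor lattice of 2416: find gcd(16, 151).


In a divisor lattice, meet = gcd (greatest common divisor).
By Euclidean algorithm or factoring: gcd(16,151) = 1


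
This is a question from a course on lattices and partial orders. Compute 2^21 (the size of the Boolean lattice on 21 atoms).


Power set = 2^n.
2^21 = 2097152


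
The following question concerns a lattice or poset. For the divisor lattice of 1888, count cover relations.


A cover relation a -< b holds when a < b with no c strictly between.
Cover relations:
  1 -< 2
  1 -< 59
  2 -< 4
  2 -< 118
  4 -< 8
  4 -< 236
  8 -< 16
  8 -< 472
  ...8 more
Total: 16


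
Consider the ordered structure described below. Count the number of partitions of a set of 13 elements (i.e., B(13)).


B(n) = number of set partitions of an n-element set.
B(n) satisfies the recurrence: B(n+1) = sum_k C(n,k)*B(k).
B(13) = 27644437


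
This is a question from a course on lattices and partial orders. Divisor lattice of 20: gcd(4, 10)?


Meet=gcd.
gcd(4,10)=2


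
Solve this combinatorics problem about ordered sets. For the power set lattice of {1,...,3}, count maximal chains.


A maximal chain goes from the minimum element to a maximal element via cover relations.
Counting all min-to-max paths in the cover graph.
Total maximal chains: 6


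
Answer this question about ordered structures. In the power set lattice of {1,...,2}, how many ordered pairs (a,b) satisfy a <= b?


The order relation is {(a,b) : a <= b}, reflexive so it includes (a,a).
Examples: ({},{}), ({},{1,2}), ({},{1}), ({},{2}), ({1,2},{1,2}), ...
Total ordered pairs: 9


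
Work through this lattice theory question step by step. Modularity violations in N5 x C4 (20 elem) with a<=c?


Modular law: if a <= c then a v (b ^ c) = (a v b) ^ c.
Check all triples (a,b,c) with a <= c among 20 elements.
  e.g. a=(a,0), b=(c,0), c=(b,0): lhs=(a,0) != rhs=(b,0)
  e.g. a=(a,0), b=(c,1), c=(b,0): lhs=(a,0) != rhs=(b,0)
Total violating triples: 40


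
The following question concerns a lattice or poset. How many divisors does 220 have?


Divisors of 220: [1, 2, 4, 5, 10, 11, 20, 22, 44, 55, 110, 220]
Count: 12


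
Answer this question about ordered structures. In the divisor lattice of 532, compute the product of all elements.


Divisors of 532: [1, 2, 4, 7, 14, 19, 28, 38, 76, 133, 266, 532]
Product = n^(d(n)/2) = 532^(12/2)
Product = 22670953897037824


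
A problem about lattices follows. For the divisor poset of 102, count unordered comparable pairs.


A comparable pair {a,b} has a < b or b < a in the order.
Count unordered pairs where one element is strictly below the other.
Examples: {1,2}, {1,3}, {1,6}, {1,17}, ...
Total comparable pairs: 19


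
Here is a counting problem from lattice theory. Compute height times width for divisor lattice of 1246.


Height = length of longest chain minus 1; width = size of largest antichain.
A maximum chain: 1 | 89 | 623 | 1246  (height 3).
A maximum antichain: {2, 7, 89}  (width 3).
Product = 3 * 3 = 9


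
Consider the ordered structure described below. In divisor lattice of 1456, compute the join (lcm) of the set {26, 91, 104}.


In a divisor lattice, join = lcm (least common multiple).
Compute lcm iteratively: start with first element, then lcm(current, next).
Elements: [26, 91, 104]
lcm(26,91) = 182
lcm(182,104) = 728
Final lcm = 728


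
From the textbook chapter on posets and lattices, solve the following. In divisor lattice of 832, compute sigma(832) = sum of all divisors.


sigma(n) = sum of divisors.
Divisors of 832: [1, 2, 4, 8, 13, 16, 26, 32, 52, 64, 104, 208, 416, 832]
Sum = 1778


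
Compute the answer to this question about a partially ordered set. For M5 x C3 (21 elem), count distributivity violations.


Distributive law: a ^ (b v c) = (a ^ b) v (a ^ c).
Check all 21^3 = 9261 ordered triples (a,b,c).
  e.g. a=(a1,0), b=(a2,0), c=(a3,0): lhs=(a1,0) != rhs=(0,0)
  e.g. a=(a1,0), b=(a2,0), c=(a3,1): lhs=(a1,0) != rhs=(0,0)
Total violating triples: 1620


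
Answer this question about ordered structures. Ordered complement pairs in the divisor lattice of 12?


Complement pair (a,b): a meet b = bottom, a join b = top.
Here: gcd(a,b)=1 and lcm(a,b)=12, i.e. a*b=12 with a,b coprime.
Pairs found: (1,12), (3,4), (4,3), (12,1)
Total ordered pairs: 4


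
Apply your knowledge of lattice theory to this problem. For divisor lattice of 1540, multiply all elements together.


Divisors of 1540: [1, 2, 4, 5, 7, 10, 11, 14, 20, 22, 28, 35, 44, 55, 70, 77, 110, 140, 154, 220, 308, 385, 770, 1540]
Product = n^(d(n)/2) = 1540^(24/2)
Product = 177929783385962838621884416000000000000


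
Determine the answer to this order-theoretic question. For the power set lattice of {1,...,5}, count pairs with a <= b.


The order relation is {(a,b) : a <= b}, reflexive so it includes (a,a).
Examples: ({},{}), ({},{1,2}), ({},{1,2,3}), ({},{1,2,3,4}), ({},{1,2,3,4,5}), ...
Total ordered pairs: 243


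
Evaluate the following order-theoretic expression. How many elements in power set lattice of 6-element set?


Power set = 2^n.
2^6 = 64


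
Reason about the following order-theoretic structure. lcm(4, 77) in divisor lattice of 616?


Join=lcm.
gcd(4,77)=1
lcm=308


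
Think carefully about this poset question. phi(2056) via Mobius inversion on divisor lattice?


phi(n) = n * prod_{p|n} (1 - 1/p).
Prime divisors of 2056: [2, 257]
phi(2056) = 2056 * (1 - 1/2) * (1 - 1/257)
phi(2056) = 1024


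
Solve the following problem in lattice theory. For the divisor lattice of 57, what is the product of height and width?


Height = length of longest chain minus 1; width = size of largest antichain.
A maximum chain: 1 | 19 | 57  (height 2).
A maximum antichain: {3, 19}  (width 2).
Product = 2 * 2 = 4


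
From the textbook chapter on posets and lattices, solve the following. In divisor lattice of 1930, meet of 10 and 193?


In a divisor lattice, meet = gcd (greatest common divisor).
By Euclidean algorithm or factoring: gcd(10,193) = 1


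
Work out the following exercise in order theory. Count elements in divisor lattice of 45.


Divisors of 45: [1, 3, 5, 9, 15, 45]
Count: 6


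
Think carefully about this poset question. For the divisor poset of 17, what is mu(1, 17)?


In a divisor lattice, mu(a,b) = mu(b/a) where mu is the classical Mobius function.
b/a = 17/1 = 17
Prime factorization of 17: primes [17]
17 is squarefree with 1 prime factor(s), so mu(17) = (-1)^1 = -1


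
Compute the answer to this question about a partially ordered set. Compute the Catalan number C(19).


C(n) = C(2n, n) / (n+1).
C(38, 19) = 35345263800
C(19) = 35345263800 / 20 = 1767263190


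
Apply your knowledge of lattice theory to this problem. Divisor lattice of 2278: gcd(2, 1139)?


Meet=gcd.
gcd(2,1139)=1


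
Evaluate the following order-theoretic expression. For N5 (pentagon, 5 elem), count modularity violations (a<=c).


Modular law: if a <= c then a v (b ^ c) = (a v b) ^ c.
Check all triples (a,b,c) with a <= c among 5 elements.
  e.g. a=a, b=c, c=b: lhs=a != rhs=b
Total violating triples: 1


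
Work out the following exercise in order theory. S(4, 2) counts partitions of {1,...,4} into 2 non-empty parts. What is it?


S(n,k) = k*S(n-1,k) + S(n-1,k-1).
S(3,2) = 3, S(3,1) = 1
S(4,2) = 2*3 + 1 = 6 + 1
S(4,2) = 7


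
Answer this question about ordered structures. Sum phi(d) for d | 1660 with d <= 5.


Divisors of 1660 up to 5: [1, 2, 4, 5]
phi values: [1, 1, 2, 4]
Sum = 8


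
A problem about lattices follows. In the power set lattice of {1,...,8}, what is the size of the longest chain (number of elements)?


A chain is a totally ordered subset; we count the number of elements in a maximum chain.
Compute, for each element x, the size of the longest chain ending at x:
  {}: 1
  {1}: 2
  {2}: 2
  {3}: 2
  {4}: 2
  {5}: 2
  ...
A maximum chain: {} < {1} < {1,2} < {1,2,3} < {1,2,3,4} < {1,2,3,4,5} < {1,2,3,4,5,6} < {1,2,3,4,5,6,7} < {1,2,3,4,5,6,7,8}
Number of elements in the longest chain: 9


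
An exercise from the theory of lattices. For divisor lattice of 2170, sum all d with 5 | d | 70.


Interval [5,70] in divisors of 2170: [5, 10, 35, 70]
Sum = 120


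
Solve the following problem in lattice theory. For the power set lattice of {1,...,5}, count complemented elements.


An element a is complemented if some b has a meet b = bottom, a join b = top.
every subset A has complement S\A, so all elements are complemented.
Complemented elements: {}, {1}, {2}, {3}, {4}, {5}, ... (26 more)
Count: 32


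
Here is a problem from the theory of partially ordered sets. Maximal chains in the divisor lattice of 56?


A maximal chain goes from the minimum element to a maximal element via cover relations.
Counting all min-to-max paths in the cover graph.
Total maximal chains: 4


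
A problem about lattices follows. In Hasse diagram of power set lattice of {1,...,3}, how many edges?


A cover relation a -< b holds when a < b with no c strictly between.
Cover relations:
  {} -< {1}
  {} -< {2}
  {} -< {3}
  {1} -< {1,2}
  {1} -< {1,3}
  {2} -< {1,2}
  {2} -< {2,3}
  {3} -< {1,3}
  ...4 more
Total: 12


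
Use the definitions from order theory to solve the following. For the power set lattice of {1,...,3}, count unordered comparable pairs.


A comparable pair {a,b} has a < b or b < a in the order.
Count unordered pairs where one element is strictly below the other.
Examples: {{},{1}}, {{},{2}}, {{},{3}}, {{},{1,2}}, ...
Total comparable pairs: 19


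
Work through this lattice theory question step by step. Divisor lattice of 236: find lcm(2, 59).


In a divisor lattice, join = lcm (least common multiple).
gcd(2,59) = 1
lcm(2,59) = 2*59/gcd = 118/1 = 118


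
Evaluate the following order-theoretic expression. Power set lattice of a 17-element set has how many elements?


Power set = 2^n.
2^17 = 131072


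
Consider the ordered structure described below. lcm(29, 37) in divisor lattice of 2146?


Join=lcm.
gcd(29,37)=1
lcm=1073


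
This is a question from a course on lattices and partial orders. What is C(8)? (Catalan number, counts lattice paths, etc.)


C(n) = C(2n, n) / (n+1).
C(16, 8) = 12870
C(8) = 12870 / 9 = 1430


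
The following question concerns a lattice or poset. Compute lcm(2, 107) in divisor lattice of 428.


In a divisor lattice, join = lcm (least common multiple).
gcd(2,107) = 1
lcm(2,107) = 2*107/gcd = 214/1 = 214


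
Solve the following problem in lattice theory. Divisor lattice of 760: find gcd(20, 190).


In a divisor lattice, meet = gcd (greatest common divisor).
By Euclidean algorithm or factoring: gcd(20,190) = 10


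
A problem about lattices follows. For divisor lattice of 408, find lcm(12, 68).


In a divisor lattice, join = lcm (least common multiple).
Compute lcm iteratively: start with first element, then lcm(current, next).
Elements: [12, 68]
lcm(12,68) = 204
Final lcm = 204


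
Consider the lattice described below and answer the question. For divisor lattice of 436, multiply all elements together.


Divisors of 436: [1, 2, 4, 109, 218, 436]
Product = n^(d(n)/2) = 436^(6/2)
Product = 82881856


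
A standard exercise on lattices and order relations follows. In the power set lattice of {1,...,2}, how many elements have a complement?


An element a is complemented if some b has a meet b = bottom, a join b = top.
every subset A has complement S\A, so all elements are complemented.
Complemented elements: {}, {1}, {2}, {1,2}
Count: 4


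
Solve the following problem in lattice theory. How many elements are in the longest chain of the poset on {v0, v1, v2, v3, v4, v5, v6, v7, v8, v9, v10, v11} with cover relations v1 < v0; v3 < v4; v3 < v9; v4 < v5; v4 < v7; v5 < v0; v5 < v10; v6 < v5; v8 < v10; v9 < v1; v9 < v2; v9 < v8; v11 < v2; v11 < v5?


A chain is a totally ordered subset; we count the number of elements in a maximum chain.
Compute, for each element x, the size of the longest chain ending at x:
  v3: 1
  v6: 1
  v11: 1
  v4: 2
  v9: 2
  v1: 3
  ...
A maximum chain: v3 < v9 < v1 < v0
Number of elements in the longest chain: 4


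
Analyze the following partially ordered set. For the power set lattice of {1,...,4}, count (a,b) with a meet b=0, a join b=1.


Complement pair (a,b): a meet b = bottom, a join b = top.
Here: A intersect B = {} and A union B = {1,...,4}.
Pairs found: ({},{1,2,3,4}), ({1},{2,3,4}), ({2},{1,3,4}), ({3},{1,2,4}), ... (12 more)
Total ordered pairs: 16


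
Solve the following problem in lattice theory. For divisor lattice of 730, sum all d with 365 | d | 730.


Interval [365,730] in divisors of 730: [365, 730]
Sum = 1095


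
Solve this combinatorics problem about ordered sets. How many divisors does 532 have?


Divisors of 532: [1, 2, 4, 7, 14, 19, 28, 38, 76, 133, 266, 532]
Count: 12


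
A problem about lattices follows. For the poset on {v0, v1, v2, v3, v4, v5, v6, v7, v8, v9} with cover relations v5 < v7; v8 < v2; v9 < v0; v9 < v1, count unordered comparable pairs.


A comparable pair {a,b} has a < b or b < a in the order.
Count unordered pairs where one element is strictly below the other.
Examples: {v0,v9}, {v1,v9}, {v2,v8}, {v5,v7}
Total comparable pairs: 4


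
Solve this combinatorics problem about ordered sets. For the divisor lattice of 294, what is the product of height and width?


Height = length of longest chain minus 1; width = size of largest antichain.
A maximum chain: 1 | 7 | 49 | 147 | 294  (height 4).
A maximum antichain: {6, 14, 21, 49}  (width 4).
Product = 4 * 4 = 16


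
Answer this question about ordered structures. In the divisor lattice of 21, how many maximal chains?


A maximal chain goes from the minimum element to a maximal element via cover relations.
Counting all min-to-max paths in the cover graph.
Total maximal chains: 2


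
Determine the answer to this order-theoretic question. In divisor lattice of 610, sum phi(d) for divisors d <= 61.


Divisors of 610 up to 61: [1, 2, 5, 10, 61]
phi values: [1, 1, 4, 4, 60]
Sum = 70


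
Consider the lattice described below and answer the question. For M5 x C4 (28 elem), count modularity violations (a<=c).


Modular law: if a <= c then a v (b ^ c) = (a v b) ^ c.
Check all triples (a,b,c) with a <= c among 28 elements.
This lattice is modular (diamonds M_m and their chain-products are modular).
Total violating triples: 0


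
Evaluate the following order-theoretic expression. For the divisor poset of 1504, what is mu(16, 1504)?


In a divisor lattice, mu(a,b) = mu(b/a) where mu is the classical Mobius function.
b/a = 1504/16 = 94
Prime factorization of 94: primes [2, 47]
94 is squarefree with 2 prime factor(s), so mu(94) = (-1)^2 = 1


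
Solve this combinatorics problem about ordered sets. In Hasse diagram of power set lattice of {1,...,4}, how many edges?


A cover relation a -< b holds when a < b with no c strictly between.
Cover relations:
  {} -< {1}
  {} -< {2}
  {} -< {3}
  {} -< {4}
  {1} -< {1,2}
  {1} -< {1,3}
  {1} -< {1,4}
  {2} -< {1,2}
  ...24 more
Total: 32


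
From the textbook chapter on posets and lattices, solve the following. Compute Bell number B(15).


B(n) = number of set partitions of an n-element set.
B(n) satisfies the recurrence: B(n+1) = sum_k C(n,k)*B(k).
B(15) = 1382958545


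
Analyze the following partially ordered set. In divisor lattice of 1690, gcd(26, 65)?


Meet=gcd.
gcd(26,65)=13


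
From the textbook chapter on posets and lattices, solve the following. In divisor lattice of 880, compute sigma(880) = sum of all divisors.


sigma(n) = sum of divisors.
Divisors of 880: [1, 2, 4, 5, 8, 10, 11, 16, 20, 22, 40, 44, 55, 80, 88, 110, 176, 220, 440, 880]
Sum = 2232


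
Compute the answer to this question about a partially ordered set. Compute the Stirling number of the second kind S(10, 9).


S(n,k) = k*S(n-1,k) + S(n-1,k-1).
S(9,9) = 1, S(9,8) = 36
S(10,9) = 9*1 + 36 = 9 + 36
S(10,9) = 45


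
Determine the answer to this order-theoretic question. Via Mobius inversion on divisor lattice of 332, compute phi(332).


phi(n) = n * prod_{p|n} (1 - 1/p).
Prime divisors of 332: [2, 83]
phi(332) = 332 * (1 - 1/2) * (1 - 1/83)
phi(332) = 164


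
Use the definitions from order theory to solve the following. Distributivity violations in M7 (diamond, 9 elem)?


Distributive law: a ^ (b v c) = (a ^ b) v (a ^ c).
Check all 9^3 = 729 ordered triples (a,b,c).
  e.g. a=a1, b=a2, c=a3: lhs=a1 != rhs=0
  e.g. a=a1, b=a2, c=a4: lhs=a1 != rhs=0
Total violating triples: 210


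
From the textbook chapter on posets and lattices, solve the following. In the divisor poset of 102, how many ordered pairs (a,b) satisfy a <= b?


The order relation is {(a,b) : a <= b}, reflexive so it includes (a,a).
Examples: (1,1), (1,102), (1,17), (1,2), (1,3), ...
Total ordered pairs: 27


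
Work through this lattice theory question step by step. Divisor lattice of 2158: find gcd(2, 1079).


In a divisor lattice, meet = gcd (greatest common divisor).
By Euclidean algorithm or factoring: gcd(2,1079) = 1


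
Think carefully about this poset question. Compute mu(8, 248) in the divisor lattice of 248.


In a divisor lattice, mu(a,b) = mu(b/a) where mu is the classical Mobius function.
b/a = 248/8 = 31
Prime factorization of 31: primes [31]
31 is squarefree with 1 prime factor(s), so mu(31) = (-1)^1 = -1


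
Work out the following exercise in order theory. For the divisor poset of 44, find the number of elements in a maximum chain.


A chain is a totally ordered subset; we count the number of elements in a maximum chain.
Compute, for each element x, the size of the longest chain ending at x:
  1: 1
  2: 2
  11: 2
  4: 3
  22: 3
  44: 4
A maximum chain: 1 < 2 < 4 < 44
Number of elements in the longest chain: 4


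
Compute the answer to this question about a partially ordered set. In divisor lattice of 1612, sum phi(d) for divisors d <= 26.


Divisors of 1612 up to 26: [1, 2, 4, 13, 26]
phi values: [1, 1, 2, 12, 12]
Sum = 28


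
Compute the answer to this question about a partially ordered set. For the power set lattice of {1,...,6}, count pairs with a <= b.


The order relation is {(a,b) : a <= b}, reflexive so it includes (a,a).
Examples: ({},{}), ({},{1,2}), ({},{1,2,3}), ({},{1,2,3,4}), ({},{1,2,3,4,5}), ...
Total ordered pairs: 729


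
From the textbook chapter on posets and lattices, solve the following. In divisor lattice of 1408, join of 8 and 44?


In a divisor lattice, join = lcm (least common multiple).
gcd(8,44) = 4
lcm(8,44) = 8*44/gcd = 352/4 = 88


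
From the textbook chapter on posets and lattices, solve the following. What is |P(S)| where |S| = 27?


Power set = 2^n.
2^27 = 134217728


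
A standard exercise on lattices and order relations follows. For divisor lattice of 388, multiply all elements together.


Divisors of 388: [1, 2, 4, 97, 194, 388]
Product = n^(d(n)/2) = 388^(6/2)
Product = 58411072


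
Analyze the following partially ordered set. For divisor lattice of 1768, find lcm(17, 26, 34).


In a divisor lattice, join = lcm (least common multiple).
Compute lcm iteratively: start with first element, then lcm(current, next).
Elements: [17, 26, 34]
lcm(17,26) = 442
lcm(442,34) = 442
Final lcm = 442


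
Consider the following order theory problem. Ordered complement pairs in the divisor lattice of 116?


Complement pair (a,b): a meet b = bottom, a join b = top.
Here: gcd(a,b)=1 and lcm(a,b)=116, i.e. a*b=116 with a,b coprime.
Pairs found: (1,116), (4,29), (29,4), (116,1)
Total ordered pairs: 4


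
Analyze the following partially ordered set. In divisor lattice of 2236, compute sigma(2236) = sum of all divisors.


sigma(n) = sum of divisors.
Divisors of 2236: [1, 2, 4, 13, 26, 43, 52, 86, 172, 559, 1118, 2236]
Sum = 4312


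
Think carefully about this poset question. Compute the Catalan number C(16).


C(n) = C(2n, n) / (n+1).
C(32, 16) = 601080390
C(16) = 601080390 / 17 = 35357670


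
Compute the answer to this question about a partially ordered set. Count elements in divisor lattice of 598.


Divisors of 598: [1, 2, 13, 23, 26, 46, 299, 598]
Count: 8


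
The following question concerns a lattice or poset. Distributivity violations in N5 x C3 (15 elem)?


Distributive law: a ^ (b v c) = (a ^ b) v (a ^ c).
Check all 15^3 = 3375 ordered triples (a,b,c).
  e.g. a=(b,0), b=(a,0), c=(c,0): lhs=(b,0) != rhs=(a,0)
  e.g. a=(b,0), b=(a,0), c=(c,1): lhs=(b,0) != rhs=(a,0)
Total violating triples: 54


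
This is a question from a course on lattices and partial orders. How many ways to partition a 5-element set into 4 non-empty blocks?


S(n,k) = k*S(n-1,k) + S(n-1,k-1).
S(4,4) = 1, S(4,3) = 6
S(5,4) = 4*1 + 6 = 4 + 6
S(5,4) = 10


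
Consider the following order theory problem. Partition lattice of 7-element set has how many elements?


B(n) = number of set partitions of an n-element set.
B(n) satisfies the recurrence: B(n+1) = sum_k C(n,k)*B(k).
B(7) = 877


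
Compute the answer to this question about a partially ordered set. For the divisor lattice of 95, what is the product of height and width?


Height = length of longest chain minus 1; width = size of largest antichain.
A maximum chain: 1 | 19 | 95  (height 2).
A maximum antichain: {5, 19}  (width 2).
Product = 2 * 2 = 4


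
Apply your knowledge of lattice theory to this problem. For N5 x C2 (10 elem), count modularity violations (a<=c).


Modular law: if a <= c then a v (b ^ c) = (a v b) ^ c.
Check all triples (a,b,c) with a <= c among 10 elements.
  e.g. a=(a,0), b=(c,0), c=(b,0): lhs=(a,0) != rhs=(b,0)
  e.g. a=(a,0), b=(c,1), c=(b,0): lhs=(a,0) != rhs=(b,0)
Total violating triples: 6


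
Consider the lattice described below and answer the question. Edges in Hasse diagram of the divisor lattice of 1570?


A cover relation a -< b holds when a < b with no c strictly between.
Cover relations:
  1 -< 2
  1 -< 5
  1 -< 157
  2 -< 10
  2 -< 314
  5 -< 10
  5 -< 785
  10 -< 1570
  ...4 more
Total: 12


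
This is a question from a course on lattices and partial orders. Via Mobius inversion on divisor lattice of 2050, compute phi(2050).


phi(n) = n * prod_{p|n} (1 - 1/p).
Prime divisors of 2050: [2, 5, 41]
phi(2050) = 2050 * (1 - 1/2) * (1 - 1/5) * (1 - 1/41)
phi(2050) = 800


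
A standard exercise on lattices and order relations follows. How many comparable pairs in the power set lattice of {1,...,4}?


A comparable pair {a,b} has a < b or b < a in the order.
Count unordered pairs where one element is strictly below the other.
Examples: {{},{1}}, {{},{2}}, {{},{3}}, {{},{4}}, ...
Total comparable pairs: 65


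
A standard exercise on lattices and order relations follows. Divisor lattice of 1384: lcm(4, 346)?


Join=lcm.
gcd(4,346)=2
lcm=692


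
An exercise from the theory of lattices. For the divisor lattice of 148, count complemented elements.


An element a is complemented if some b has a meet b = bottom, a join b = top.
a is complemented iff gcd(a, n/a)=1, i.e. a is a unitary divisor of 148.
Complemented elements: 1, 4, 37, 148
Count: 4


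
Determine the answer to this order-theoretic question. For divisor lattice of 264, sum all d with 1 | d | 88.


Interval [1,88] in divisors of 264: [1, 2, 4, 8, 11, 22, 44, 88]
Sum = 180


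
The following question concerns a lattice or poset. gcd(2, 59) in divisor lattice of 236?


Meet=gcd.
gcd(2,59)=1


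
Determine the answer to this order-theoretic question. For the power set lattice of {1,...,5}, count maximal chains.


A maximal chain goes from the minimum element to a maximal element via cover relations.
Counting all min-to-max paths in the cover graph.
Total maximal chains: 120


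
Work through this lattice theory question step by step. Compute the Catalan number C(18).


C(n) = C(2n, n) / (n+1).
C(36, 18) = 9075135300
C(18) = 9075135300 / 19 = 477638700


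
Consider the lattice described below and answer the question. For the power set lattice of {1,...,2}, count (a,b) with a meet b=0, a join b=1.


Complement pair (a,b): a meet b = bottom, a join b = top.
Here: A intersect B = {} and A union B = {1,...,2}.
Pairs found: ({},{1,2}), ({1},{2}), ({2},{1}), ({1,2},{})
Total ordered pairs: 4


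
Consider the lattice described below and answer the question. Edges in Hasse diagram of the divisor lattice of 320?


A cover relation a -< b holds when a < b with no c strictly between.
Cover relations:
  1 -< 2
  1 -< 5
  2 -< 4
  2 -< 10
  4 -< 8
  4 -< 20
  5 -< 10
  8 -< 16
  ...11 more
Total: 19


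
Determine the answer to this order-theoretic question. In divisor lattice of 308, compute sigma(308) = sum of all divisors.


sigma(n) = sum of divisors.
Divisors of 308: [1, 2, 4, 7, 11, 14, 22, 28, 44, 77, 154, 308]
Sum = 672


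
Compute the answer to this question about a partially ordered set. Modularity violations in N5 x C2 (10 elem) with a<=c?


Modular law: if a <= c then a v (b ^ c) = (a v b) ^ c.
Check all triples (a,b,c) with a <= c among 10 elements.
  e.g. a=(a,0), b=(c,0), c=(b,0): lhs=(a,0) != rhs=(b,0)
  e.g. a=(a,0), b=(c,1), c=(b,0): lhs=(a,0) != rhs=(b,0)
Total violating triples: 6


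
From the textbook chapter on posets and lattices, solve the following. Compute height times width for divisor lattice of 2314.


Height = length of longest chain minus 1; width = size of largest antichain.
A maximum chain: 1 | 89 | 1157 | 2314  (height 3).
A maximum antichain: {2, 13, 89}  (width 3).
Product = 3 * 3 = 9


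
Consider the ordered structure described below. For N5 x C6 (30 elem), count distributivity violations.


Distributive law: a ^ (b v c) = (a ^ b) v (a ^ c).
Check all 30^3 = 27000 ordered triples (a,b,c).
  e.g. a=(b,0), b=(a,0), c=(c,0): lhs=(b,0) != rhs=(a,0)
  e.g. a=(b,0), b=(a,0), c=(c,1): lhs=(b,0) != rhs=(a,0)
Total violating triples: 432


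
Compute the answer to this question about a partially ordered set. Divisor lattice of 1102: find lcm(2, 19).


In a divisor lattice, join = lcm (least common multiple).
gcd(2,19) = 1
lcm(2,19) = 2*19/gcd = 38/1 = 38


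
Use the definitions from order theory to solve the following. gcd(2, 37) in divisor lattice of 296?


Meet=gcd.
gcd(2,37)=1


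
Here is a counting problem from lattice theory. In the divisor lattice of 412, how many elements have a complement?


An element a is complemented if some b has a meet b = bottom, a join b = top.
a is complemented iff gcd(a, n/a)=1, i.e. a is a unitary divisor of 412.
Complemented elements: 1, 4, 103, 412
Count: 4


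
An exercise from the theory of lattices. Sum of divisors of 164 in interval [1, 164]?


Interval [1,164] in divisors of 164: [1, 2, 4, 41, 82, 164]
Sum = 294


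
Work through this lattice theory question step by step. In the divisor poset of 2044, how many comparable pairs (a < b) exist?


A comparable pair {a,b} has a < b or b < a in the order.
Count unordered pairs where one element is strictly below the other.
Examples: {1,2}, {1,4}, {1,7}, {1,14}, ...
Total comparable pairs: 42


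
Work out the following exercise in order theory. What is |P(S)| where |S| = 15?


Power set = 2^n.
2^15 = 32768


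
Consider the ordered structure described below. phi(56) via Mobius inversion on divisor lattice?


phi(n) = n * prod_{p|n} (1 - 1/p).
Prime divisors of 56: [2, 7]
phi(56) = 56 * (1 - 1/2) * (1 - 1/7)
phi(56) = 24


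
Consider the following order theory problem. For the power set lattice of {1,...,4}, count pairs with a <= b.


The order relation is {(a,b) : a <= b}, reflexive so it includes (a,a).
Examples: ({},{}), ({},{1,2}), ({},{1,2,3}), ({},{1,2,3,4}), ({},{1,2,4}), ...
Total ordered pairs: 81


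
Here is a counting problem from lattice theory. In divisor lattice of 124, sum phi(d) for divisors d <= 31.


Divisors of 124 up to 31: [1, 2, 4, 31]
phi values: [1, 1, 2, 30]
Sum = 34


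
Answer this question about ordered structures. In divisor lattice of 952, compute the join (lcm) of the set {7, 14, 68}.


In a divisor lattice, join = lcm (least common multiple).
Compute lcm iteratively: start with first element, then lcm(current, next).
Elements: [7, 14, 68]
lcm(7,14) = 14
lcm(14,68) = 476
Final lcm = 476


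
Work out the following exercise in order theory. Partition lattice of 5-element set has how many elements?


B(n) = number of set partitions of an n-element set.
B(n) satisfies the recurrence: B(n+1) = sum_k C(n,k)*B(k).
B(5) = 52


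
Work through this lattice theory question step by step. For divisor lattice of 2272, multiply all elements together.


Divisors of 2272: [1, 2, 4, 8, 16, 32, 71, 142, 284, 568, 1136, 2272]
Product = n^(d(n)/2) = 2272^(12/2)
Product = 137546632512252411904


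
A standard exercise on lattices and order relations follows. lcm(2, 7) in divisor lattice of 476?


Join=lcm.
gcd(2,7)=1
lcm=14


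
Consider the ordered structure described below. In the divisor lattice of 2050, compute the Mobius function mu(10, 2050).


In a divisor lattice, mu(a,b) = mu(b/a) where mu is the classical Mobius function.
b/a = 2050/10 = 205
Prime factorization of 205: primes [5, 41]
205 is squarefree with 2 prime factor(s), so mu(205) = (-1)^2 = 1


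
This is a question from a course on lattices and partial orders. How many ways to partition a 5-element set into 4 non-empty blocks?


S(n,k) = k*S(n-1,k) + S(n-1,k-1).
S(4,4) = 1, S(4,3) = 6
S(5,4) = 4*1 + 6 = 4 + 6
S(5,4) = 10


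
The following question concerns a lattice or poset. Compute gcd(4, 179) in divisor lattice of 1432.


In a divisor lattice, meet = gcd (greatest common divisor).
By Euclidean algorithm or factoring: gcd(4,179) = 1


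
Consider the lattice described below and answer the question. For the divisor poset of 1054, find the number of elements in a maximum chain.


A chain is a totally ordered subset; we count the number of elements in a maximum chain.
Compute, for each element x, the size of the longest chain ending at x:
  1: 1
  2: 2
  17: 2
  31: 2
  34: 3
  62: 3
  ...
A maximum chain: 1 < 2 < 34 < 1054
Number of elements in the longest chain: 4


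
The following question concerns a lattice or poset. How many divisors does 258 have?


Divisors of 258: [1, 2, 3, 6, 43, 86, 129, 258]
Count: 8


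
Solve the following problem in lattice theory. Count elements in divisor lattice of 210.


Divisors of 210: [1, 2, 3, 5, 6, 7, 10, 14, 15, 21, 30, 35, 42, 70, 105, 210]
Count: 16


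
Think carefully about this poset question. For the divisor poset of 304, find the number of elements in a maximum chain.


A chain is a totally ordered subset; we count the number of elements in a maximum chain.
Compute, for each element x, the size of the longest chain ending at x:
  1: 1
  2: 2
  19: 2
  4: 3
  8: 4
  38: 3
  ...
A maximum chain: 1 < 2 < 4 < 8 < 16 < 304
Number of elements in the longest chain: 6


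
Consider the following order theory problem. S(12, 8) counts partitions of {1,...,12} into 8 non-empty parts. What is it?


S(n,k) = k*S(n-1,k) + S(n-1,k-1).
S(11,8) = 11880, S(11,7) = 63987
S(12,8) = 8*11880 + 63987 = 95040 + 63987
S(12,8) = 159027


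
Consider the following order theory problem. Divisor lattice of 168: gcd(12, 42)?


Meet=gcd.
gcd(12,42)=6


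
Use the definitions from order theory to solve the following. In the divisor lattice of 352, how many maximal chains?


A maximal chain goes from the minimum element to a maximal element via cover relations.
Counting all min-to-max paths in the cover graph.
Total maximal chains: 6


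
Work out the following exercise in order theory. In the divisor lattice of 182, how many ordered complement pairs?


Complement pair (a,b): a meet b = bottom, a join b = top.
Here: gcd(a,b)=1 and lcm(a,b)=182, i.e. a*b=182 with a,b coprime.
Pairs found: (1,182), (2,91), (7,26), (13,14), ... (4 more)
Total ordered pairs: 8


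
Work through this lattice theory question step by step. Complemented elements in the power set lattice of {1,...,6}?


An element a is complemented if some b has a meet b = bottom, a join b = top.
every subset A has complement S\A, so all elements are complemented.
Complemented elements: {}, {1}, {2}, {3}, {4}, {5}, ... (58 more)
Count: 64


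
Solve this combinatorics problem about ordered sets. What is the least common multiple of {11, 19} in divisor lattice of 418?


In a divisor lattice, join = lcm (least common multiple).
Compute lcm iteratively: start with first element, then lcm(current, next).
Elements: [11, 19]
lcm(11,19) = 209
Final lcm = 209


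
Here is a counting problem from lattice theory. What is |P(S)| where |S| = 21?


Power set = 2^n.
2^21 = 2097152


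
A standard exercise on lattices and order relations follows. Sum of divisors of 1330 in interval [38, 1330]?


Interval [38,1330] in divisors of 1330: [38, 190, 266, 1330]
Sum = 1824


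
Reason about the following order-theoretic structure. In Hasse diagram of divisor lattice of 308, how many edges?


A cover relation a -< b holds when a < b with no c strictly between.
Cover relations:
  1 -< 2
  1 -< 7
  1 -< 11
  2 -< 4
  2 -< 14
  2 -< 22
  4 -< 28
  4 -< 44
  ...12 more
Total: 20


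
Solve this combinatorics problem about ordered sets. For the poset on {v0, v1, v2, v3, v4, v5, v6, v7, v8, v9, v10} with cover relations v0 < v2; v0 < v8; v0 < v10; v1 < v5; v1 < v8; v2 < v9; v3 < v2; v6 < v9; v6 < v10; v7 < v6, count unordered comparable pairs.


A comparable pair {a,b} has a < b or b < a in the order.
Count unordered pairs where one element is strictly below the other.
Examples: {v0,v2}, {v0,v8}, {v0,v9}, {v0,v10}, ...
Total comparable pairs: 14


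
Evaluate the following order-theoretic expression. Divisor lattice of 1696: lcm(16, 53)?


Join=lcm.
gcd(16,53)=1
lcm=848


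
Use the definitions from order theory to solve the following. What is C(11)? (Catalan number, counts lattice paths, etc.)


C(n) = C(2n, n) / (n+1).
C(22, 11) = 705432
C(11) = 705432 / 12 = 58786


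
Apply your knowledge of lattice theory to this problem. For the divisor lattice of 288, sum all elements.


sigma(n) = sum of divisors.
Divisors of 288: [1, 2, 3, 4, 6, 8, 9, 12, 16, 18, 24, 32, 36, 48, 72, 96, 144, 288]
Sum = 819


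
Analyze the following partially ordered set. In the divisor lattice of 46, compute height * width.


Height = length of longest chain minus 1; width = size of largest antichain.
A maximum chain: 1 | 23 | 46  (height 2).
A maximum antichain: {2, 23}  (width 2).
Product = 2 * 2 = 4


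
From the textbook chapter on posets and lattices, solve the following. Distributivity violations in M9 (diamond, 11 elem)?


Distributive law: a ^ (b v c) = (a ^ b) v (a ^ c).
Check all 11^3 = 1331 ordered triples (a,b,c).
  e.g. a=a1, b=a2, c=a3: lhs=a1 != rhs=0
  e.g. a=a1, b=a2, c=a4: lhs=a1 != rhs=0
Total violating triples: 504


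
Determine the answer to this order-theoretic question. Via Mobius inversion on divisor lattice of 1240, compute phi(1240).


phi(n) = n * prod_{p|n} (1 - 1/p).
Prime divisors of 1240: [2, 5, 31]
phi(1240) = 1240 * (1 - 1/2) * (1 - 1/5) * (1 - 1/31)
phi(1240) = 480


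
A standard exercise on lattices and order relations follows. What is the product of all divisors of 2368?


Divisors of 2368: [1, 2, 4, 8, 16, 32, 37, 64, 74, 148, 296, 592, 1184, 2368]
Product = n^(d(n)/2) = 2368^(14/2)
Product = 417514811017344248184832


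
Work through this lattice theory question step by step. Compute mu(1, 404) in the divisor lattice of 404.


In a divisor lattice, mu(a,b) = mu(b/a) where mu is the classical Mobius function.
b/a = 404/1 = 404
Prime factorization of 404: primes [2, 101]
404 is not squarefree, so mu(404) = 0


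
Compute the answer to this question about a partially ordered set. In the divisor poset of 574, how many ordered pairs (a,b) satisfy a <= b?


The order relation is {(a,b) : a <= b}, reflexive so it includes (a,a).
Examples: (1,1), (1,14), (1,2), (1,287), (1,41), ...
Total ordered pairs: 27


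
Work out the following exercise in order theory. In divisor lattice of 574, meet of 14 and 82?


In a divisor lattice, meet = gcd (greatest common divisor).
By Euclidean algorithm or factoring: gcd(14,82) = 2


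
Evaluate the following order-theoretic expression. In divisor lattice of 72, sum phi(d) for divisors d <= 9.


Divisors of 72 up to 9: [1, 2, 3, 4, 6, 8, 9]
phi values: [1, 1, 2, 2, 2, 4, 6]
Sum = 18


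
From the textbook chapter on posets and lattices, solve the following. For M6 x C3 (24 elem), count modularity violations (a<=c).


Modular law: if a <= c then a v (b ^ c) = (a v b) ^ c.
Check all triples (a,b,c) with a <= c among 24 elements.
This lattice is modular (diamonds M_m and their chain-products are modular).
Total violating triples: 0


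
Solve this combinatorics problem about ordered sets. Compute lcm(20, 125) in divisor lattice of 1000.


In a divisor lattice, join = lcm (least common multiple).
gcd(20,125) = 5
lcm(20,125) = 20*125/gcd = 2500/5 = 500


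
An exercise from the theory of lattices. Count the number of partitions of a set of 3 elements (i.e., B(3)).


B(n) = number of set partitions of an n-element set.
B(n) satisfies the recurrence: B(n+1) = sum_k C(n,k)*B(k).
B(3) = 5


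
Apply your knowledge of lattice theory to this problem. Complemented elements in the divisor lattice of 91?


An element a is complemented if some b has a meet b = bottom, a join b = top.
a is complemented iff gcd(a, n/a)=1, i.e. a is a unitary divisor of 91.
Complemented elements: 1, 7, 13, 91
Count: 4
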